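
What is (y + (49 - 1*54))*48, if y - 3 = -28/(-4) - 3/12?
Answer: 228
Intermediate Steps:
y = 39/4 (y = 3 + (-28/(-4) - 3/12) = 3 + (-28*(-¼) - 3*1/12) = 3 + (7 - ¼) = 3 + 27/4 = 39/4 ≈ 9.7500)
(y + (49 - 1*54))*48 = (39/4 + (49 - 1*54))*48 = (39/4 + (49 - 54))*48 = (39/4 - 5)*48 = (19/4)*48 = 228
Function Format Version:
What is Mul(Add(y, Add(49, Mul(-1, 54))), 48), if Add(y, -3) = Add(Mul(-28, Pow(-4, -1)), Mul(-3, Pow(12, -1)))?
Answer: 228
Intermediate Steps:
y = Rational(39, 4) (y = Add(3, Add(Mul(-28, Pow(-4, -1)), Mul(-3, Pow(12, -1)))) = Add(3, Add(Mul(-28, Rational(-1, 4)), Mul(-3, Rational(1, 12)))) = Add(3, Add(7, Rational(-1, 4))) = Add(3, Rational(27, 4)) = Rational(39, 4) ≈ 9.7500)
Mul(Add(y, Add(49, Mul(-1, 54))), 48) = Mul(Add(Rational(39, 4), Add(49, Mul(-1, 54))), 48) = Mul(Add(Rational(39, 4), Add(49, -54)), 48) = Mul(Add(Rational(39, 4), -5), 48) = Mul(Rational(19, 4), 48) = 228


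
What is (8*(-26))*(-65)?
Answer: 13520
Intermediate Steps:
(8*(-26))*(-65) = -208*(-65) = 13520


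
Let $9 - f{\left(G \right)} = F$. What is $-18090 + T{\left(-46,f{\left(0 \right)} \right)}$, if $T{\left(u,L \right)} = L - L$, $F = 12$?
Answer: $-18090$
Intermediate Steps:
$f{\left(G \right)} = -3$ ($f{\left(G \right)} = 9 - 12 = -3$)
$T{\left(u,L \right)} = 0$
$-18090 + T{\left(-46,f{\left(0 \right)} \right)} = -18090 + 0 = -18090$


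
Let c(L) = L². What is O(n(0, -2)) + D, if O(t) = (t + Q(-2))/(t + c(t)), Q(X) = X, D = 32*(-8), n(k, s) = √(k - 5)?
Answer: -511/2 - I*√5/10 ≈ -255.5 - 0.22361*I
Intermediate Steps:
n(k, s) = √(-5 + k)
D = -256
O(t) = (-2 + t)/(t + t²) (O(t) = (t - 2)/(t + t²) = (-2 + t)/(t + t²))
O(n(0, -2)) + D = (-2 + √(-5 + 0))/((√(-5 + 0))*(1 + √(-5 + 0))) - 256 = (-2 + √(-5))/((√(-5))*(1 + √(-5))) - 256 = (-2 + I*√5)/(((I*√5))*(1 + I*√5)) - 256 = (-I*√5/5)*(-2 + I*√5)/(1 + I*√5) - 256 = -I*√5*(-2 + I*√5)/(5*(1 + I*√5)) - 256 = -256 - I*√5*(-2 + I*√5)/(5*(1 + I*√5))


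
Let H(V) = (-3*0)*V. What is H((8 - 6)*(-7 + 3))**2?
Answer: 0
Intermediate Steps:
H(V) = 0 (H(V) = 0*V = 0)
H((8 - 6)*(-7 + 3))**2 = 0**2 = 0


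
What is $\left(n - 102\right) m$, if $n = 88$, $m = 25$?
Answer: $-350$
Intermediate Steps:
$\left(n - 102\right) m = \left(88 - 102\right) 25 = \left(-14\right) 25 = -350$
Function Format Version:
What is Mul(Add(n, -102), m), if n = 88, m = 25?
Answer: -350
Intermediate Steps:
Mul(Add(n, -102), m) = Mul(Add(88, -102), 25) = Mul(-14, 25) = -350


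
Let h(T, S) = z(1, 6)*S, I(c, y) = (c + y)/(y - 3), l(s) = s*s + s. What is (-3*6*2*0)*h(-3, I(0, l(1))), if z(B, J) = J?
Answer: 0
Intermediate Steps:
l(s) = s + s² (l(s) = s² + s = s + s²)
I(c, y) = (c + y)/(-3 + y)
h(T, S) = 6*S
(-3*6*2*0)*h(-3, I(0, l(1))) = (-3*6*2*0)*(6*((0 + 1*(1 + 1))/(-3 + 1*(1 + 1)))) = (-36*0)*(6*((0 + 1*2)/(-3 + 1*2))) = (-3*0)*(6*((0 + 2)/(-3 + 2))) = 0*(6*(2/(-1))) = 0*(6*(-1*2)) = 0*(6*(-2)) = 0*(-12) = 0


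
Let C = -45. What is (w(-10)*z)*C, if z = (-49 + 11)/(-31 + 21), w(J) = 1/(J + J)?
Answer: 171/20 ≈ 8.5500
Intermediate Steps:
w(J) = 1/(2*J)
z = 19/5 (z = -38/(-10) = -38*(-1/10) = 19/5 ≈ 3.8000)
(w(-10)*z)*C = (((1/2)/(-10))*(19/5))*(-45) = (((1/2)*(-1/10))*(19/5))*(-45) = -1/20*19/5*(-45) = -19/100*(-45) = 171/20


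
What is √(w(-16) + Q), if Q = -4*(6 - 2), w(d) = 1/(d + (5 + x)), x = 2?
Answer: I*√145/3 ≈ 4.0139*I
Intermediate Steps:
w(d) = 1/(7 + d) (w(d) = 1/(d + (5 + 2)) = 1/(d + 7) = 1/(7 + d))
Q = -16 (Q = -4*4 = -16)
√(w(-16) + Q) = √(1/(7 - 16) - 16) = √(1/(-9) - 16) = √(-⅑ - 16) = √(-145/9) = I*√145/3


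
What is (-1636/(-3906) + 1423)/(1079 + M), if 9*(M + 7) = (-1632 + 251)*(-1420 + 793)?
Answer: 2779937/189991095 ≈ 0.014632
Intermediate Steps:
M = 288608/3 (M = -7 + ((-1632 + 251)*(-1420 + 793))/9 = -7 + (-1381*(-627))/9 = -7 + (⅑)*865887 = -7 + 288629/3 = 288608/3 ≈ 96203.)
(-1636/(-3906) + 1423)/(1079 + M) = (-1636/(-3906) + 1423)/(1079 + 288608/3) = (-1636*(-1/3906) + 1423)/(291845/3) = (818/1953 + 1423)*(3/291845) = (2779937/1953)*(3/291845) = 2779937/189991095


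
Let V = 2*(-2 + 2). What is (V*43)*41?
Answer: 0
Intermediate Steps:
V = 0 (V = 2*0 = 0)
(V*43)*41 = (0*43)*41 = 0*41 = 0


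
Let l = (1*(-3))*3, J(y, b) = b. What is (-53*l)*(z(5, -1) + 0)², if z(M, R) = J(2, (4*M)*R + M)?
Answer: 107325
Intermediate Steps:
z(M, R) = M + 4*M*R (z(M, R) = (4*M)*R + M = 4*M*R + M = M + 4*M*R)
l = -9 (l = -3*3 = -9)
(-53*l)*(z(5, -1) + 0)² = (-53*(-9))*(5*(1 + 4*(-1)) + 0)² = 477*(5*(1 - 4) + 0)² = 477*(5*(-3) + 0)² = 477*(-15 + 0)² = 477*(-15)² = 477*225 = 107325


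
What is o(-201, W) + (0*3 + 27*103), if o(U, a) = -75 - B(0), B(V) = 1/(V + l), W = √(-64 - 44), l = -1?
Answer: 2707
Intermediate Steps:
W = 6*I*√3 (W = √(-108) = 6*I*√3 ≈ 10.392*I)
B(V) = 1/(-1 + V) (B(V) = 1/(V - 1) = 1/(-1 + V))
o(U, a) = -74 (o(U, a) = -75 - 1/(-1 + 0) = -75 - 1/(-1) = -75 - 1*(-1) = -75 + 1 = -74)
o(-201, W) + (0*3 + 27*103) = -74 + (0*3 + 27*103) = -74 + (0 + 2781) = -74 + 2781 = 2707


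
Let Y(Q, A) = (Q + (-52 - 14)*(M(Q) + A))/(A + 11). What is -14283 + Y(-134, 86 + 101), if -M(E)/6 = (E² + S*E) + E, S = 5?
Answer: 1975841/99 ≈ 19958.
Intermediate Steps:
M(E) = -36*E - 6*E² (M(E) = -6*((E² + 5*E) + E) = -6*(E² + 6*E) = -36*E - 6*E²)
Y(Q, A) = (Q - 66*A + 396*Q*(6 + Q))/(11 + A) (Y(Q, A) = (Q + (-52 - 14)*(-6*Q*(6 + Q) + A))/(A + 11) = (Q - 66*(A - 6*Q*(6 + Q)))/(11 + A) = (Q + (-66*A + 396*Q*(6 + Q)))/(11 + A) = (Q - 66*A + 396*Q*(6 + Q))/(11 + A))
-14283 + Y(-134, 86 + 101) = -14283 + (-134 - 66*(86 + 101) + 396*(-134)*(6 - 134))/(11 + (86 + 101)) = -14283 + (-134 - 66*187 + 396*(-134)*(-128))/(11 + 187) = -14283 + (-134 - 12342 + 6792192)/198 = -14283 + (1/198)*6779716 = -14283 + 3389858/99 = 1975841/99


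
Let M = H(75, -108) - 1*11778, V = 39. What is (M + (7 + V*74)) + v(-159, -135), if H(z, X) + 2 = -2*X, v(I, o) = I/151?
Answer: -1309480/151 ≈ -8672.0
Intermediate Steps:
v(I, o) = I/151 (v(I, o) = I*(1/151) = I/151)
H(z, X) = -2 - 2*X
M = -11564 (M = (-2 - 2*(-108)) - 1*11778 = (-2 + 216) - 11778 = 214 - 11778 = -11564)
(M + (7 + V*74)) + v(-159, -135) = (-11564 + (7 + 39*74)) + (1/151)*(-159) = (-11564 + (7 + 2886)) - 159/151 = (-11564 + 2893) - 159/151 = -8671 - 159/151 = -1309480/151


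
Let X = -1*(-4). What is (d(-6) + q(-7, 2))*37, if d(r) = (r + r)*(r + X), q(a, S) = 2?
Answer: 962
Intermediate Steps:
X = 4
d(r) = 2*r*(4 + r) (d(r) = (r + r)*(r + 4) = (2*r)*(4 + r) = 2*r*(4 + r))
(d(-6) + q(-7, 2))*37 = (2*(-6)*(4 - 6) + 2)*37 = (2*(-6)*(-2) + 2)*37 = (24 + 2)*37 = 26*37 = 962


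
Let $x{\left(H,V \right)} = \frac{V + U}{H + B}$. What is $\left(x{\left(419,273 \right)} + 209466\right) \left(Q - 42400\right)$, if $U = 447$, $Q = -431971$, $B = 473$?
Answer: $- \frac{22158390269358}{223} \approx -9.9365 \cdot 10^{10}$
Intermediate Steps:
$x{\left(H,V \right)} = \frac{447 + V}{473 + H}$ ($x{\left(H,V \right)} = \frac{V + 447}{H + 473} = \frac{447 + V}{473 + H}$)
$\left(x{\left(419,273 \right)} + 209466\right) \left(Q - 42400\right) = \left(\frac{447 + 273}{473 + 419} + 209466\right) \left(-431971 - 42400\right) = \left(\frac{1}{892} \cdot 720 + 209466\right) \left(-474371\right) = \left(\frac{180}{223} + 209466\right) \left(-474371\right) = \frac{46711098}{223} \left(-474371\right) = - \frac{22158390269358}{223}$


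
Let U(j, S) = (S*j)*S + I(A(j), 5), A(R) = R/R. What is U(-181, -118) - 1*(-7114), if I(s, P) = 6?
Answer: -2513124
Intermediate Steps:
A(R) = 1
U(j, S) = 6 + j*S² (U(j, S) = (S*j)*S + 6 = j*S² + 6 = 6 + j*S²)
U(-181, -118) - 1*(-7114) = (6 - 181*(-118)²) - 1*(-7114) = (6 - 181*13924) + 7114 = (6 - 2520244) + 7114 = -2520238 + 7114 = -2513124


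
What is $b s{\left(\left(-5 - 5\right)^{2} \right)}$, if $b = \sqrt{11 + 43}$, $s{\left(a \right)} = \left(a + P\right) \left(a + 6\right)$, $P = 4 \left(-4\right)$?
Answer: $26712 \sqrt{6} \approx 65431.0$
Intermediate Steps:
$P = -16$
$s{\left(a \right)} = \left(-16 + a\right) \left(6 + a\right)$ ($s{\left(a \right)} = \left(a - 16\right) \left(a + 6\right) = \left(-16 + a\right) \left(6 + a\right)$)
$b = 3 \sqrt{6}$ ($b = \sqrt{54} = 3 \sqrt{6} \approx 7.3485$)
$b s{\left(\left(-5 - 5\right)^{2} \right)} = 3 \sqrt{6} \left(-96 + \left(\left(-5 - 5\right)^{2}\right)^{2} - 10 \left(-5 - 5\right)^{2}\right) = 3 \sqrt{6} \left(-96 + \left(\left(-10\right)^{2}\right)^{2} - 10 \left(-10\right)^{2}\right) = 3 \sqrt{6} \left(-96 + 100^{2} - 1000\right) = 3 \sqrt{6} \left(-96 + 10000 - 1000\right) = 3 \sqrt{6} \cdot 8904 = 26712 \sqrt{6}$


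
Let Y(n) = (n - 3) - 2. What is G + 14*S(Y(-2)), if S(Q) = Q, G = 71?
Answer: -27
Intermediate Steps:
Y(n) = -5 + n (Y(n) = (-3 + n) - 2 = -5 + n)
G + 14*S(Y(-2)) = 71 + 14*(-5 - 2) = 71 + 14*(-7) = 71 - 98 = -27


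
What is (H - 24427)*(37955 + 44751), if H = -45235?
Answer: -5761465372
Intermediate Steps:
(H - 24427)*(37955 + 44751) = (-45235 - 24427)*(37955 + 44751) = -69662*82706 = -5761465372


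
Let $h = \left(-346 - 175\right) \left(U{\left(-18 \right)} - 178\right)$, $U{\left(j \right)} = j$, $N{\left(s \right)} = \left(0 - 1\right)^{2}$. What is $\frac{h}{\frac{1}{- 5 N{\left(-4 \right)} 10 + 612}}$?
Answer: $57389192$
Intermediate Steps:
$N{\left(s \right)} = 1$ ($N{\left(s \right)} = \left(-1\right)^{2} = 1$)
$h = 102116$ ($h = \left(-346 - 175\right) \left(-18 - 178\right) = \left(-521\right) \left(-196\right) = 102116$)
$\frac{h}{\frac{1}{- 5 N{\left(-4 \right)} 10 + 612}} = \frac{102116}{\frac{1}{\left(-5\right) 1 \cdot 10 + 612}} = \frac{102116}{\frac{1}{\left(-5\right) 10 + 612}} = \frac{102116}{\frac{1}{-50 + 612}} = \frac{102116}{\frac{1}{562}} = 102116 \frac{1}{\frac{1}{562}} = 102116 \cdot 562 = 57389192$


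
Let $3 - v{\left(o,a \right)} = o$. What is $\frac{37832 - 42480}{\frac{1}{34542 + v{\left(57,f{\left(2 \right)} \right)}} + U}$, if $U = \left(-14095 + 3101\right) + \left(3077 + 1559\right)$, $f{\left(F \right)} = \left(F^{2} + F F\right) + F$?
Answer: $\frac{160300224}{219274703} \approx 0.73105$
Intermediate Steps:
$f{\left(F \right)} = F + 2 F^{2}$ ($f{\left(F \right)} = \left(F^{2} + F^{2}\right) + F = 2 F^{2} + F = F + 2 F^{2}$)
$v{\left(o,a \right)} = 3 - o$
$U = -6358$ ($U = -10994 + 4636 = -6358$)
$\frac{37832 - 42480}{\frac{1}{34542 + v{\left(57,f{\left(2 \right)} \right)}} + U} = \frac{37832 - 42480}{\frac{1}{34542 + \left(3 - 57\right)} - 6358} = - \frac{4648}{\frac{1}{34542 + \left(3 - 57\right)} - 6358} = - \frac{4648}{\frac{1}{34542 - 54} - 6358} = - \frac{4648}{\frac{1}{34488} - 6358} = - \frac{4648}{- \frac{219274703}{34488}} = \left(-4648\right) \left(- \frac{34488}{219274703}\right) = \frac{160300224}{219274703}$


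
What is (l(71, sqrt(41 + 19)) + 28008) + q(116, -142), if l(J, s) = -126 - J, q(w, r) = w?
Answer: 27927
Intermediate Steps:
(l(71, sqrt(41 + 19)) + 28008) + q(116, -142) = ((-126 - 1*71) + 28008) + 116 = ((-126 - 71) + 28008) + 116 = (-197 + 28008) + 116 = 27811 + 116 = 27927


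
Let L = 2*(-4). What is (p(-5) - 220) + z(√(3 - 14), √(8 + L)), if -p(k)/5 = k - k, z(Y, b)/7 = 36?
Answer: 32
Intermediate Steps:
L = -8
z(Y, b) = 252 (z(Y, b) = 7*36 = 252)
p(k) = 0 (p(k) = -5*(k - k) = -5*0 = 0)
(p(-5) - 220) + z(√(3 - 14), √(8 + L)) = (0 - 220) + 252 = -220 + 252 = 32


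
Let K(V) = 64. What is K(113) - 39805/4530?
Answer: 50023/906 ≈ 55.213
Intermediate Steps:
K(113) - 39805/4530 = 64 - 39805/4530 = 64 - 1*7961/906 = 64 - 7961/906 = 50023/906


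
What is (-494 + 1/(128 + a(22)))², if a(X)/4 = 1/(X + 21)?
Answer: 7403345786281/30338064 ≈ 2.4403e+5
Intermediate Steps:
a(X) = 4/(21 + X) (a(X) = 4/(X + 21) = 4/(21 + X))
(-494 + 1/(128 + a(22)))² = (-494 + 1/(128 + 4/(21 + 22)))² = (-494 + 1/(128 + 4/43))² = (-494 + 1/(5508/43))² = (-494 + 43/5508)² = (-2720909/5508)² = 7403345786281/30338064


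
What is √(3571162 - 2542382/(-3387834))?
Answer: √1138548109987414685/564639 ≈ 1889.8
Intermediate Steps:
√(3571162 - 2542382/(-3387834)) = √(3571162 - 2542382*(-1/3387834)) = √(3571162 + 1271191/1693917) = √(6049253292745/1693917) = √1138548109987414685/564639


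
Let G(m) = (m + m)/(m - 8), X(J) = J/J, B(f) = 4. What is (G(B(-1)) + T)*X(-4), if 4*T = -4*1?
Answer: -3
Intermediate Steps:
T = -1 (T = (-4*1)/4 = (1/4)*(-4) = -1)
X(J) = 1
G(m) = 2*m/(-8 + m) (G(m) = (2*m)/(-8 + m) = 2*m/(-8 + m))
(G(B(-1)) + T)*X(-4) = (2*4/(-8 + 4) - 1)*1 = (2*4/(-4) - 1)*1 = (2*4*(-1/4) - 1)*1 = (-2 - 1)*1 = -3*1 = -3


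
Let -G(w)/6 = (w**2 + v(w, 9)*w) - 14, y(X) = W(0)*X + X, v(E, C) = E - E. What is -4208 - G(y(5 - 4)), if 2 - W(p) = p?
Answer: -4238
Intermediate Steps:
W(p) = 2 - p
v(E, C) = 0
y(X) = 3*X (y(X) = (2 - 1*0)*X + X = (2 + 0)*X + X = 2*X + X = 3*X)
G(w) = 84 - 6*w**2 (G(w) = -6*((w**2 + 0*w) - 14) = -6*((w**2 + 0) - 14) = -6*(w**2 - 14) = -6*(-14 + w**2) = 84 - 6*w**2)
-4208 - G(y(5 - 4)) = -4208 - (84 - 6*9*(5 - 4)**2) = -4208 - (84 - 6*(3*1)**2) = -4208 - (84 - 6*3**2) = -4208 - (84 - 6*9) = -4208 - (84 - 54) = -4208 - 1*30 = -4208 - 30 = -4238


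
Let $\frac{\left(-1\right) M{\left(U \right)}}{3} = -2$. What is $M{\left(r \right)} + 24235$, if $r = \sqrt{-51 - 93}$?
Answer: $24241$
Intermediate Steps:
$r = 12 i$ ($r = \sqrt{-144} = 12 i \approx 12.0 i$)
$M{\left(U \right)} = 6$ ($M{\left(U \right)} = \left(-3\right) \left(-2\right) = 6$)
$M{\left(r \right)} + 24235 = 6 + 24235 = 24241$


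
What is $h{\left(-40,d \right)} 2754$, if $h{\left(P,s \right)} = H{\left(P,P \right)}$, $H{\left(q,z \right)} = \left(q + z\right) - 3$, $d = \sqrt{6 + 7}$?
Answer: $-228582$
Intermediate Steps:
$d = \sqrt{13} \approx 3.6056$
$H{\left(q,z \right)} = -3 + q + z$
$h{\left(P,s \right)} = -3 + 2 P$ ($h{\left(P,s \right)} = -3 + P + P = -3 + 2 P$)
$h{\left(-40,d \right)} 2754 = \left(-3 + 2 \left(-40\right)\right) 2754 = \left(-3 - 80\right) 2754 = \left(-83\right) 2754 = -228582$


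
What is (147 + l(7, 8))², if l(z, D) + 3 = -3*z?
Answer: 15129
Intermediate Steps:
l(z, D) = -3 - 3*z
(147 + l(7, 8))² = (147 + (-3 - 3*7))² = (147 + (-3 - 21))² = (147 - 24)² = 123² = 15129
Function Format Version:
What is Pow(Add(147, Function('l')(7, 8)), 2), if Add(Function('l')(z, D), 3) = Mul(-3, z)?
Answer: 15129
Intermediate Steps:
Function('l')(z, D) = Add(-3, Mul(-3, z))
Pow(Add(147, Function('l')(7, 8)), 2) = Pow(Add(147, Add(-3, Mul(-3, 7))), 2) = Pow(Add(147, Add(-3, -21)), 2) = Pow(Add(147, -24), 2) = Pow(123, 2) = 15129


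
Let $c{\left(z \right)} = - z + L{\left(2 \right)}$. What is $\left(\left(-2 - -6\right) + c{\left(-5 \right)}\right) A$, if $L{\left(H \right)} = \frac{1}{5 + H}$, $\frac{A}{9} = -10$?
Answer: $- \frac{5760}{7} \approx -822.86$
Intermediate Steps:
$A = -90$ ($A = 9 \left(-10\right) = -90$)
$c{\left(z \right)} = \frac{1}{7} - z$ ($c{\left(z \right)} = - z + \frac{1}{5 + 2} = - z + \frac{1}{7} = \frac{1}{7} - z$)
$\left(\left(-2 - -6\right) + c{\left(-5 \right)}\right) A = \left(\left(-2 - -6\right) + \left(\frac{1}{7} - -5\right)\right) \left(-90\right) = \left(\left(-2 + 6\right) + \left(\frac{1}{7} + 5\right)\right) \left(-90\right) = \left(4 + \frac{36}{7}\right) \left(-90\right) = \frac{64}{7} \left(-90\right) = - \frac{5760}{7}$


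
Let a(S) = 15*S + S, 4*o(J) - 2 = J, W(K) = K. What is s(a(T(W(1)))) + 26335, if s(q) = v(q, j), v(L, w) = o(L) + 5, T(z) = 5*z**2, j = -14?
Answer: 52721/2 ≈ 26361.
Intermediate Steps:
o(J) = 1/2 + J/4
a(S) = 16*S
v(L, w) = 11/2 + L/4 (v(L, w) = (1/2 + L/4) + 5 = 11/2 + L/4)
s(q) = 11/2 + q/4
s(a(T(W(1)))) + 26335 = (11/2 + (16*(5*1**2))/4) + 26335 = (11/2 + (16*(5*1))/4) + 26335 = (11/2 + (16*5)/4) + 26335 = (11/2 + (1/4)*80) + 26335 = (11/2 + 20) + 26335 = 51/2 + 26335 = 52721/2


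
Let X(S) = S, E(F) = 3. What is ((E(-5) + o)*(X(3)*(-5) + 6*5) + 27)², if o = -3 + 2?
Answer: 3249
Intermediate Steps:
o = -1
((E(-5) + o)*(X(3)*(-5) + 6*5) + 27)² = ((3 - 1)*(3*(-5) + 6*5) + 27)² = (2*(-15 + 30) + 27)² = (2*15 + 27)² = (30 + 27)² = 57² = 3249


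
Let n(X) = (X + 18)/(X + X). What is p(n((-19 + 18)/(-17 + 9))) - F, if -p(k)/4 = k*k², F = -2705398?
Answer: 2362171/2 ≈ 1.1811e+6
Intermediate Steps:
n(X) = (18 + X)/(2*X) (n(X) = (18 + X)/((2*X)) = (18 + X)*(1/(2*X)) = (18 + X)/(2*X))
p(k) = -4*k³ (p(k) = -4*k*k² = -4*k³)
p(n((-19 + 18)/(-17 + 9))) - F = -4*(-17 + 9)³*(18 + (-19 + 18)/(-17 + 9))³/(8*(-19 + 18)³) - 1*(-2705398) = -4*64*(18 - 1/(-8))³ + 2705398 = -4*64*(18 - 1*(-⅛))³ + 2705398 = -4*64*(18 + ⅛)³ + 2705398 = -4*((½)*8*(145/8))³ + 2705398 = -4*(145/2)³ + 2705398 = -4*3048625/8 + 2705398 = -3048625/2 + 2705398 = 2362171/2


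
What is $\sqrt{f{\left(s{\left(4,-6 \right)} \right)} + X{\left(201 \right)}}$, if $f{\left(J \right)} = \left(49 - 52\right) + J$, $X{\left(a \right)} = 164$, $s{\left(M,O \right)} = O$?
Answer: $\sqrt{155} \approx 12.45$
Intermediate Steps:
$f{\left(J \right)} = -3 + J$
$\sqrt{f{\left(s{\left(4,-6 \right)} \right)} + X{\left(201 \right)}} = \sqrt{\left(-3 - 6\right) + 164} = \sqrt{-9 + 164} = \sqrt{155}$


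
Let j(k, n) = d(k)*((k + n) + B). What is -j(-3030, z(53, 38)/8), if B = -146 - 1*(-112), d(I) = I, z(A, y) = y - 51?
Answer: -37155375/4 ≈ -9.2888e+6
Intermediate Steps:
z(A, y) = -51 + y
B = -34 (B = -146 + 112 = -34)
j(k, n) = k*(-34 + k + n) (j(k, n) = k*((k + n) - 34) = k*(-34 + k + n))
-j(-3030, z(53, 38)/8) = -(-3030)*(-34 - 3030 + (-51 + 38)/8) = -(-3030)*(-34 - 3030 - 13*⅛) = -(-3030)*(-34 - 3030 - 13/8) = -(-3030)*(-24525)/8 = -1*37155375/4 = -37155375/4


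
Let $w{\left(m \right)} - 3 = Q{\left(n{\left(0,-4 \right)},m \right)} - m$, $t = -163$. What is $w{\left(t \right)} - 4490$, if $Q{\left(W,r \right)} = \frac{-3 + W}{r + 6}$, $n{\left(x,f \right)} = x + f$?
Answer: $- \frac{678861}{157} \approx -4324.0$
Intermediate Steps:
$n{\left(x,f \right)} = f + x$
$Q{\left(W,r \right)} = \frac{-3 + W}{6 + r}$
$w{\left(m \right)} = 3 - m - \frac{7}{6 + m}$ ($w{\left(m \right)} = 3 - \left(m - \frac{-3 + \left(-4 + 0\right)}{6 + m}\right) = 3 - \left(m - \frac{-3 - 4}{6 + m}\right) = 3 - \left(m - \frac{1}{6 + m} \left(-7\right)\right) = 3 - \left(m + \frac{7}{6 + m}\right) = 3 - m - \frac{7}{6 + m}$)
$w{\left(t \right)} - 4490 = \frac{-7 + \left(3 - -163\right) \left(6 - 163\right)}{6 - 163} - 4490 = \frac{-7 + \left(3 + 163\right) \left(-157\right)}{-157} - 4490 = - \frac{-7 + 166 \left(-157\right)}{157} - 4490 = - \frac{-7 - 26062}{157} - 4490 = \left(- \frac{1}{157}\right) \left(-26069\right) - 4490 = \frac{26069}{157} - 4490 = - \frac{678861}{157}$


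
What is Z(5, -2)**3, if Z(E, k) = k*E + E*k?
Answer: -8000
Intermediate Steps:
Z(E, k) = 2*E*k (Z(E, k) = E*k + E*k = 2*E*k)
Z(5, -2)**3 = (2*5*(-2))**3 = (-20)**3 = -8000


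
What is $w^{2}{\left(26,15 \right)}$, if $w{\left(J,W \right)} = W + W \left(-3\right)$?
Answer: $900$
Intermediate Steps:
$w{\left(J,W \right)} = - 2 W$ ($w{\left(J,W \right)} = W - 3 W = - 2 W$)
$w^{2}{\left(26,15 \right)} = \left(\left(-2\right) 15\right)^{2} = \left(-30\right)^{2} = 900$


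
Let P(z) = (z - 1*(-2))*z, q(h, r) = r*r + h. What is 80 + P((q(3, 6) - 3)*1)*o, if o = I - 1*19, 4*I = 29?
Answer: -15994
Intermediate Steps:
I = 29/4 (I = (¼)*29 = 29/4 ≈ 7.2500)
q(h, r) = h + r² (q(h, r) = r² + h = h + r²)
P(z) = z*(2 + z) (P(z) = (z + 2)*z = (2 + z)*z = z*(2 + z))
o = -47/4 (o = 29/4 - 1*19 = 29/4 - 19 = -47/4 ≈ -11.750)
80 + P((q(3, 6) - 3)*1)*o = 80 + ((((3 + 6²) - 3)*1)*(2 + ((3 + 6²) - 3)*1))*(-47/4) = 80 + ((((3 + 36) - 3)*1)*(2 + ((3 + 36) - 3)*1))*(-47/4) = 80 + (((39 - 3)*1)*(2 + (39 - 3)*1))*(-47/4) = 80 + ((36*1)*(2 + 36*1))*(-47/4) = 80 + (36*(2 + 36))*(-47/4) = 80 + (36*38)*(-47/4) = 80 + 1368*(-47/4) = 80 - 16074 = -15994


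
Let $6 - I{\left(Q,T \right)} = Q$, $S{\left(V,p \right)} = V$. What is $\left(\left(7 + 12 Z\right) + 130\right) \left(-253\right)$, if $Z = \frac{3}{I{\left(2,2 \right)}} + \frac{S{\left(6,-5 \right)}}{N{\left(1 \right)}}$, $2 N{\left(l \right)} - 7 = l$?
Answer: $-41492$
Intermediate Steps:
$I{\left(Q,T \right)} = 6 - Q$
$N{\left(l \right)} = \frac{7}{2} + \frac{l}{2}$
$Z = \frac{9}{4}$ ($Z = \frac{3}{6 - 2} + \frac{6}{\frac{7}{2} + \frac{1}{2} \cdot 1} = \frac{3}{6 - 2} + \frac{6}{\frac{7}{2} + \frac{1}{2}} = \frac{3}{4} + \frac{6}{4} = 3 \cdot \frac{1}{4} + 6 \cdot \frac{1}{4} = \frac{3}{4} + \frac{3}{2} = \frac{9}{4} \approx 2.25$)
$\left(\left(7 + 12 Z\right) + 130\right) \left(-253\right) = \left(\left(7 + 12 \cdot \frac{9}{4}\right) + 130\right) \left(-253\right) = \left(\left(7 + 27\right) + 130\right) \left(-253\right) = \left(34 + 130\right) \left(-253\right) = 164 \left(-253\right) = -41492$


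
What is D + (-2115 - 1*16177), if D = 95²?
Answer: -9267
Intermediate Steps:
D = 9025
D + (-2115 - 1*16177) = 9025 + (-2115 - 1*16177) = 9025 + (-2115 - 16177) = 9025 - 18292 = -9267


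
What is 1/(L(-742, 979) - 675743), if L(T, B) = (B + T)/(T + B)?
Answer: -1/675742 ≈ -1.4799e-6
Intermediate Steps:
L(T, B) = 1 (L(T, B) = (B + T)/(B + T) = 1)
1/(L(-742, 979) - 675743) = 1/(1 - 675743) = 1/(-675742) = -1/675742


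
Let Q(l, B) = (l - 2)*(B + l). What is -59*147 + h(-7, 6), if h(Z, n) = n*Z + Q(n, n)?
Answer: -8667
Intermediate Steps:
Q(l, B) = (-2 + l)*(B + l)
h(Z, n) = -4*n + 2*n**2 + Z*n (h(Z, n) = n*Z + (n**2 - 2*n - 2*n + n*n) = Z*n + (n**2 - 2*n - 2*n + n**2) = Z*n + (-4*n + 2*n**2) = -4*n + 2*n**2 + Z*n)
-59*147 + h(-7, 6) = -59*147 + 6*(-4 - 7 + 2*6) = -8673 + 6*(-4 - 7 + 12) = -8673 + 6*1 = -8673 + 6 = -8667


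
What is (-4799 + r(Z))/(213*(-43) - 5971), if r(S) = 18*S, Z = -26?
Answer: 5267/15130 ≈ 0.34812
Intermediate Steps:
(-4799 + r(Z))/(213*(-43) - 5971) = (-4799 + 18*(-26))/(213*(-43) - 5971) = (-4799 - 468)/(-9159 - 5971) = -5267/(-15130) = -5267*(-1/15130) = 5267/15130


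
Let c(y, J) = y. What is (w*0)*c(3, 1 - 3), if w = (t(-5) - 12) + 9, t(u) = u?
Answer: 0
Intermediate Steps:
w = -8 (w = (-5 - 12) + 9 = -17 + 9 = -8)
(w*0)*c(3, 1 - 3) = -8*0*3 = 0*3 = 0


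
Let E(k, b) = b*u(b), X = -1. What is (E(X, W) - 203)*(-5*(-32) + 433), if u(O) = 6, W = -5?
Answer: -138169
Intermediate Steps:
E(k, b) = 6*b (E(k, b) = b*6 = 6*b)
(E(X, W) - 203)*(-5*(-32) + 433) = (6*(-5) - 203)*(-5*(-32) + 433) = (-30 - 203)*(160 + 433) = -233*593 = -138169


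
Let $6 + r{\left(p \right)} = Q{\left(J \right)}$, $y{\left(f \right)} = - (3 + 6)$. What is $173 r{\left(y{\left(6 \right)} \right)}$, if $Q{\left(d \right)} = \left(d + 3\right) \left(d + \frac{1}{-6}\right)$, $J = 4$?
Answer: $\frac{21625}{6} \approx 3604.2$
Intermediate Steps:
$y{\left(f \right)} = -9$ ($y{\left(f \right)} = \left(-1\right) 9 = -9$)
$Q{\left(d \right)} = \left(3 + d\right) \left(- \frac{1}{6} + d\right)$ ($Q{\left(d \right)} = \left(3 + d\right) \left(d - \frac{1}{6}\right) = \left(3 + d\right) \left(- \frac{1}{6} + d\right)$)
$r{\left(p \right)} = \frac{125}{6}$ ($r{\left(p \right)} = -6 + \left(- \frac{1}{2} + 4^{2} + \frac{17}{6} \cdot 4\right) = -6 + \left(- \frac{1}{2} + 16 + \frac{34}{3}\right) = -6 + \frac{161}{6} = \frac{125}{6}$)
$173 r{\left(y{\left(6 \right)} \right)} = 173 \cdot \frac{125}{6} = \frac{21625}{6}$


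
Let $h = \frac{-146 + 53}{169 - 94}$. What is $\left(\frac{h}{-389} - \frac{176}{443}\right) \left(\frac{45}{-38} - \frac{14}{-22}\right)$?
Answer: $\frac{388811543}{1800817150} \approx 0.21591$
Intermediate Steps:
$h = - \frac{31}{25}$ ($h = - \frac{93}{75} = \left(-93\right) \frac{1}{75} = - \frac{31}{25} \approx -1.24$)
$\left(\frac{h}{-389} - \frac{176}{443}\right) \left(\frac{45}{-38} - \frac{14}{-22}\right) = \left(- \frac{31}{25 \left(-389\right)} - \frac{176}{443}\right) \left(\frac{45}{-38} - \frac{14}{-22}\right) = \left(\left(- \frac{31}{25}\right) \left(- \frac{1}{389}\right) - \frac{176}{443}\right) \left(45 \left(- \frac{1}{38}\right) - - \frac{7}{11}\right) = \left(\frac{31}{9725} - \frac{176}{443}\right) \left(- \frac{45}{38} + \frac{7}{11}\right) = \left(- \frac{1697867}{4308175}\right) \left(- \frac{229}{418}\right) = \frac{388811543}{1800817150}$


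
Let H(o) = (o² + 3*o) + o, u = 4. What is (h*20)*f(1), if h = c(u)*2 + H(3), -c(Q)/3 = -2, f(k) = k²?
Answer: 660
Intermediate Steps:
c(Q) = 6 (c(Q) = -3*(-2) = 6)
H(o) = o² + 4*o
h = 33 (h = 6*2 + 3*(4 + 3) = 12 + 3*7 = 12 + 21 = 33)
(h*20)*f(1) = (33*20)*1² = 660*1 = 660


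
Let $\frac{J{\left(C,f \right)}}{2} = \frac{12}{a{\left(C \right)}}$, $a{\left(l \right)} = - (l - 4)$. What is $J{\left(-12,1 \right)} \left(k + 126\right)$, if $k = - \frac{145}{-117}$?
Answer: $\frac{14887}{78} \approx 190.86$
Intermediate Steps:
$a{\left(l \right)} = 4 - l$ ($a{\left(l \right)} = - (-4 + l) = 4 - l$)
$k = \frac{145}{117}$ ($k = \left(-145\right) \left(- \frac{1}{117}\right) = \frac{145}{117} \approx 1.2393$)
$J{\left(C,f \right)} = \frac{24}{4 - C}$ ($J{\left(C,f \right)} = 2 \frac{12}{4 - C} = \frac{24}{4 - C}$)
$J{\left(-12,1 \right)} \left(k + 126\right) = - \frac{24}{-4 - 12} \left(\frac{145}{117} + 126\right) = - \frac{24}{-16} \cdot \frac{14887}{117} = \left(-24\right) \left(- \frac{1}{16}\right) \frac{14887}{117} = \frac{3}{2} \cdot \frac{14887}{117} = \frac{14887}{78}$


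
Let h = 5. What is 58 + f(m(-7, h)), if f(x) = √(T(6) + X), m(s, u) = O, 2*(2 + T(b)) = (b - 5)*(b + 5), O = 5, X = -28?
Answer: 58 + 7*I*√2/2 ≈ 58.0 + 4.9497*I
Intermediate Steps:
T(b) = -2 + (-5 + b)*(5 + b)/2 (T(b) = -2 + ((b - 5)*(b + 5))/2 = -2 + ((-5 + b)*(5 + b))/2 = -2 + (-5 + b)*(5 + b)/2)
m(s, u) = 5
f(x) = 7*I*√2/2 (f(x) = √((-29/2 + (½)*6²) - 28) = √((-29/2 + (½)*36) - 28) = √((-29/2 + 18) - 28) = √(7/2 - 28) = √(-49/2) = 7*I*√2/2)
58 + f(m(-7, h)) = 58 + 7*I*√2/2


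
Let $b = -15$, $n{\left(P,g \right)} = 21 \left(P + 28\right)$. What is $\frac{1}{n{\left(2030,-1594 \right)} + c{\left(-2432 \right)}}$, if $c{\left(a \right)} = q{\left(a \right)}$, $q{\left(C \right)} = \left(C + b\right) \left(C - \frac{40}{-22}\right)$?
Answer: $\frac{11}{65888602} \approx 1.6695 \cdot 10^{-7}$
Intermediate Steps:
$n{\left(P,g \right)} = 588 + 21 P$ ($n{\left(P,g \right)} = 21 \left(28 + P\right) = 588 + 21 P$)
$q{\left(C \right)} = \left(-15 + C\right) \left(\frac{20}{11} + C\right)$ ($q{\left(C \right)} = \left(C - 15\right) \left(C - \frac{40}{-22}\right) = \left(-15 + C\right) \left(C - - \frac{20}{11}\right) = \left(-15 + C\right) \left(C + \frac{20}{11}\right) = \left(-15 + C\right) \left(\frac{20}{11} + C\right)$)
$c{\left(a \right)} = - \frac{300}{11} + a^{2} - \frac{145 a}{11}$
$\frac{1}{n{\left(2030,-1594 \right)} + c{\left(-2432 \right)}} = \frac{1}{\left(588 + 21 \cdot 2030\right) - \left(- \frac{352340}{11} - 5914624\right)} = \frac{1}{\left(588 + 42630\right) + \left(- \frac{300}{11} + 5914624 + \frac{352640}{11}\right)} = \frac{1}{43218 + \frac{65413204}{11}} = \frac{1}{\frac{65888602}{11}} = \frac{11}{65888602}$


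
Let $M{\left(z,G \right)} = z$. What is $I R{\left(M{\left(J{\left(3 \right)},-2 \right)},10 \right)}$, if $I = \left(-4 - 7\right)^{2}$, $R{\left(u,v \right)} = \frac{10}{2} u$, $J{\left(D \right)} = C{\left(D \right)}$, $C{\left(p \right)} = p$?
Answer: $1815$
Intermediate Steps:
$J{\left(D \right)} = D$
$R{\left(u,v \right)} = 5 u$ ($R{\left(u,v \right)} = 10 \cdot \frac{1}{2} u = 5 u$)
$I = 121$ ($I = \left(-11\right)^{2} = 121$)
$I R{\left(M{\left(J{\left(3 \right)},-2 \right)},10 \right)} = 121 \cdot 5 \cdot 3 = 121 \cdot 15 = 1815$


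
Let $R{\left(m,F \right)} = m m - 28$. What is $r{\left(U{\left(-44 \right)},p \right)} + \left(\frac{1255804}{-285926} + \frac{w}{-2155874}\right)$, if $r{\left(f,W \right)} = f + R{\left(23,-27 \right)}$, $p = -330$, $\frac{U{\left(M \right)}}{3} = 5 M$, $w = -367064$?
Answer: $- \frac{25153312578487}{154105107331} \approx -163.22$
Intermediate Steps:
$U{\left(M \right)} = 15 M$ ($U{\left(M \right)} = 3 \cdot 5 M = 15 M$)
$R{\left(m,F \right)} = -28 + m^{2}$ ($R{\left(m,F \right)} = m^{2} - 28 = -28 + m^{2}$)
$r{\left(f,W \right)} = 501 + f$ ($r{\left(f,W \right)} = f - \left(28 - 23^{2}\right) = f + \left(-28 + 529\right) = f + 501 = 501 + f$)
$r{\left(U{\left(-44 \right)},p \right)} + \left(\frac{1255804}{-285926} + \frac{w}{-2155874}\right) = \left(501 + 15 \left(-44\right)\right) + \left(\frac{1255804}{-285926} - \frac{367064}{-2155874}\right) = \left(501 - 660\right) + \left(1255804 \left(- \frac{1}{285926}\right) - - \frac{183532}{1077937}\right) = -159 + \left(- \frac{627902}{142963} + \frac{183532}{1077937}\right) = -159 - \frac{650600512858}{154105107331} = - \frac{25153312578487}{154105107331}$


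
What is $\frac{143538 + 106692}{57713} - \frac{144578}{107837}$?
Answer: $\frac{18640022396}{6223596781} \approx 2.9951$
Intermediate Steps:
$\frac{143538 + 106692}{57713} - \frac{144578}{107837} = 250230 \cdot \frac{1}{57713} - \frac{144578}{107837} = \frac{250230}{57713} - \frac{144578}{107837} = \frac{18640022396}{6223596781}$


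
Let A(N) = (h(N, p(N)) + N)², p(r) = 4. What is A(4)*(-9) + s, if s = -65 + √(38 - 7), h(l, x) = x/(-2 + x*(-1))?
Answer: -165 + √31 ≈ -159.43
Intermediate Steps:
h(l, x) = x/(-2 - x)
A(N) = (-⅔ + N)² (A(N) = (-1*4/(2 + 4) + N)² = (-1*4/6 + N)² = (-1*4*⅙ + N)² = (-⅔ + N)²)
s = -65 + √31 ≈ -59.432
A(4)*(-9) + s = ((-2 + 3*4)²/9)*(-9) + (-65 + √31) = ((-2 + 12)²/9)*(-9) + (-65 + √31) = ((⅑)*10²)*(-9) + (-65 + √31) = ((⅑)*100)*(-9) + (-65 + √31) = (100/9)*(-9) + (-65 + √31) = -100 + (-65 + √31) = -165 + √31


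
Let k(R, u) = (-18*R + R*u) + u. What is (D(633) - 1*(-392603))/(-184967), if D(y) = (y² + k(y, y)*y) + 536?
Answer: -247618252/184967 ≈ -1338.7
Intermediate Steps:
k(R, u) = u - 18*R + R*u
D(y) = 536 + y² + y*(y² - 17*y) (D(y) = (y² + (y - 18*y + y*y)*y) + 536 = (y² + (y - 18*y + y²)*y) + 536 = (y² + (y² - 17*y)*y) + 536 = (y² + y*(y² - 17*y)) + 536 = 536 + y² + y*(y² - 17*y))
(D(633) - 1*(-392603))/(-184967) = ((536 + 633³ - 16*633²) - 1*(-392603))/(-184967) = ((536 + 253636137 - 16*400689) + 392603)*(-1/184967) = ((536 + 253636137 - 6411024) + 392603)*(-1/184967) = (247225649 + 392603)*(-1/184967) = 247618252*(-1/184967) = -247618252/184967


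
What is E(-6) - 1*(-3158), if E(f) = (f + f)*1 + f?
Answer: 3140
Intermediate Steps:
E(f) = 3*f (E(f) = (2*f)*1 + f = 2*f + f = 3*f)
E(-6) - 1*(-3158) = 3*(-6) - 1*(-3158) = -18 + 3158 = 3140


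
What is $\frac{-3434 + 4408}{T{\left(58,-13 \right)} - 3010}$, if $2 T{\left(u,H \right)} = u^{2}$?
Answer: $- \frac{487}{664} \approx -0.73343$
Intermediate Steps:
$T{\left(u,H \right)} = \frac{u^{2}}{2}$
$\frac{-3434 + 4408}{T{\left(58,-13 \right)} - 3010} = \frac{-3434 + 4408}{\frac{58^{2}}{2} - 3010} = \frac{974}{\frac{1}{2} \cdot 3364 - 3010} = \frac{974}{1682 - 3010} = \frac{974}{-1328} = 974 \left(- \frac{1}{1328}\right) = - \frac{487}{664}$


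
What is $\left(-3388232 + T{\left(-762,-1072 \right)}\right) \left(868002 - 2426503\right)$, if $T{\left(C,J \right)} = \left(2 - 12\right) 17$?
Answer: $5280827905402$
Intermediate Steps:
$T{\left(C,J \right)} = -170$ ($T{\left(C,J \right)} = \left(-10\right) 17 = -170$)
$\left(-3388232 + T{\left(-762,-1072 \right)}\right) \left(868002 - 2426503\right) = \left(-3388232 - 170\right) \left(868002 - 2426503\right) = \left(-3388402\right) \left(-1558501\right) = 5280827905402$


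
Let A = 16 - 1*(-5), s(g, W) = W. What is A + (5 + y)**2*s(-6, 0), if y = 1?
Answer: 21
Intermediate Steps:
A = 21 (A = 16 + 5 = 21)
A + (5 + y)**2*s(-6, 0) = 21 + (5 + 1)**2*0 = 21 + 6**2*0 = 21 + 36*0 = 21 + 0 = 21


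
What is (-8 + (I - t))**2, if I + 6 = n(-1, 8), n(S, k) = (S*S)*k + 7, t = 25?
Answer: 576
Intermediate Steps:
n(S, k) = 7 + k*S**2 (n(S, k) = S**2*k + 7 = k*S**2 + 7 = 7 + k*S**2)
I = 9 (I = -6 + (7 + 8*(-1)**2) = -6 + (7 + 8*1) = -6 + (7 + 8) = -6 + 15 = 9)
(-8 + (I - t))**2 = (-8 + (9 - 1*25))**2 = (-8 + (9 - 25))**2 = (-8 - 16)**2 = (-24)**2 = 576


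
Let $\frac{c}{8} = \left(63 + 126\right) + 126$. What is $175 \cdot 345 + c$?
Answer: $62895$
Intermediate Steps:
$c = 2520$ ($c = 8 \left(\left(63 + 126\right) + 126\right) = 8 \left(189 + 126\right) = 8 \cdot 315 = 2520$)
$175 \cdot 345 + c = 175 \cdot 345 + 2520 = 60375 + 2520 = 62895$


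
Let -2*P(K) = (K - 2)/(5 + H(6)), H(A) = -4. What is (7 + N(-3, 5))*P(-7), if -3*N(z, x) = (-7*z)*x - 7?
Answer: -231/2 ≈ -115.50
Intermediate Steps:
N(z, x) = 7/3 + 7*x*z/3 (N(z, x) = -((-7*z)*x - 7)/3 = -(-7*x*z - 7)/3 = -(-7 - 7*x*z)/3 = 7/3 + 7*x*z/3)
P(K) = 1 - K/2 (P(K) = -(K - 2)/(2*(5 - 4)) = -(-2 + K)/(2*1) = -(-2 + K)/2 = 1 - K/2)
(7 + N(-3, 5))*P(-7) = (7 + (7/3 + (7/3)*5*(-3)))*(1 - ½*(-7)) = (7 + (7/3 - 35))*(1 + 7/2) = (7 - 98/3)*(9/2) = -77/3*9/2 = -231/2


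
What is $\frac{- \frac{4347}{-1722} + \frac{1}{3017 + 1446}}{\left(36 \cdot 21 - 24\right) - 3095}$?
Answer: $- \frac{923923}{864777658} \approx -0.0010684$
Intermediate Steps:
$\frac{- \frac{4347}{-1722} + \frac{1}{3017 + 1446}}{\left(36 \cdot 21 - 24\right) - 3095} = \frac{\left(-4347\right) \left(- \frac{1}{1722}\right) + \frac{1}{4463}}{\left(756 - 24\right) - 3095} = \frac{\frac{207}{82} + \frac{1}{4463}}{732 - 3095} = \frac{923923}{365966 \left(-2363\right)} = \frac{923923}{365966} \left(- \frac{1}{2363}\right) = - \frac{923923}{864777658}$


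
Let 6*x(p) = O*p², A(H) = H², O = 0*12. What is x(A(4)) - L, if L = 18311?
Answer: -18311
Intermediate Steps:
O = 0
x(p) = 0 (x(p) = (0*p²)/6 = (⅙)*0 = 0)
x(A(4)) - L = 0 - 1*18311 = 0 - 18311 = -18311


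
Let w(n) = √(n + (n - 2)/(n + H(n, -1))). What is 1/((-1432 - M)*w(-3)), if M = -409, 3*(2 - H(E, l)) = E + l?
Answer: I*√2/6138 ≈ 0.0002304*I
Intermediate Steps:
H(E, l) = 2 - E/3 - l/3 (H(E, l) = 2 - (E + l)/3 = 2 + (-E/3 - l/3) = 2 - E/3 - l/3)
w(n) = √(n + (-2 + n)/(7/3 + 2*n/3)) (w(n) = √(n + (n - 2)/(n + (2 - n/3 - ⅓*(-1)))) = √(n + (-2 + n)/(n + (2 - n/3 + ⅓))) = √(n + (-2 + n)/(n + (7/3 - n/3))) = √(n + (-2 + n)/(7/3 + 2*n/3)))
1/((-1432 - M)*w(-3)) = 1/((-1432 - 1*(-409))*√((-6 + 3*(-3) - 3*(7 + 2*(-3)))/(7 + 2*(-3)))) = 1/((-1432 + 409)*√((-6 - 9 - 3*(7 - 6))/(7 - 6))) = 1/(-1023*√(-6 - 9 - 3*1)) = 1/(-1023*√(-6 - 9 - 3)) = 1/(-1023*3*I*√2) = 1/(-3069*I*√2) = I*√2/6138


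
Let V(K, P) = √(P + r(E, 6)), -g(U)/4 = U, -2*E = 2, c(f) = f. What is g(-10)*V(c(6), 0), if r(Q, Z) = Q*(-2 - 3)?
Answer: 40*√5 ≈ 89.443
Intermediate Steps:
E = -1 (E = -½*2 = -1)
g(U) = -4*U
r(Q, Z) = -5*Q (r(Q, Z) = Q*(-5) = -5*Q)
V(K, P) = √(5 + P) (V(K, P) = √(P - 5*(-1)) = √(P + 5) = √(5 + P))
g(-10)*V(c(6), 0) = (-4*(-10))*√(5 + 0) = 40*√5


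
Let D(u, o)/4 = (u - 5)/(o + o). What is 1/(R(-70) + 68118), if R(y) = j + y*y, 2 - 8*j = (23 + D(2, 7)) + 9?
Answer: 14/1022201 ≈ 1.3696e-5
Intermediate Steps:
D(u, o) = 2*(-5 + u)/o (D(u, o) = 4*((u - 5)/(o + o)) = 4*((-5 + u)/((2*o))) = 4*((-5 + u)*(1/(2*o))) = 4*((-5 + u)/(2*o)) = 2*(-5 + u)/o)
j = -51/14 (j = 1/4 - ((23 + 2*(-5 + 2)/7) + 9)/8 = 1/4 - ((23 + 2*(1/7)*(-3)) + 9)/8 = 1/4 - ((23 - 6/7) + 9)/8 = 1/4 - (155/7 + 9)/8 = 1/4 - 1/8*218/7 = 1/4 - 109/28 = -51/14 ≈ -3.6429)
R(y) = -51/14 + y**2 (R(y) = -51/14 + y*y = -51/14 + y**2)
1/(R(-70) + 68118) = 1/((-51/14 + (-70)**2) + 68118) = 1/((-51/14 + 4900) + 68118) = 1/(68549/14 + 68118) = 1/(1022201/14) = 14/1022201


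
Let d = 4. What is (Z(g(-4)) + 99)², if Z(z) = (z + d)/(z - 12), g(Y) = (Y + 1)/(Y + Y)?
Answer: 84125584/8649 ≈ 9726.6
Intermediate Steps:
g(Y) = (1 + Y)/(2*Y) (g(Y) = (1 + Y)/((2*Y)) = (1 + Y)*(1/(2*Y)) = (1 + Y)/(2*Y))
Z(z) = (4 + z)/(-12 + z) (Z(z) = (z + 4)/(z - 12) = (4 + z)/(-12 + z))
(Z(g(-4)) + 99)² = ((4 + (½)*(1 - 4)/(-4))/(-12 + (½)*(1 - 4)/(-4)) + 99)² = ((4 + (½)*(-¼)*(-3))/(-12 + (½)*(-¼)*(-3)) + 99)² = ((4 + 3/8)/(-12 + 3/8) + 99)² = ((35/8)/(-93/8) + 99)² = (-8/93*35/8 + 99)² = (-35/93 + 99)² = (9172/93)² = 84125584/8649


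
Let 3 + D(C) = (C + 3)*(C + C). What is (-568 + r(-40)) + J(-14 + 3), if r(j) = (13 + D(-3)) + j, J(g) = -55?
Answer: -653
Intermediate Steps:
D(C) = -3 + 2*C*(3 + C) (D(C) = -3 + (C + 3)*(C + C) = -3 + (3 + C)*(2*C) = -3 + 2*C*(3 + C))
r(j) = 10 + j (r(j) = (13 + (-3 + 2*(-3)² + 6*(-3))) + j = (13 + (-3 + 2*9 - 18)) + j = (13 + (-3 + 18 - 18)) + j = (13 - 3) + j = 10 + j)
(-568 + r(-40)) + J(-14 + 3) = (-568 + (10 - 40)) - 55 = (-568 - 30) - 55 = -598 - 55 = -653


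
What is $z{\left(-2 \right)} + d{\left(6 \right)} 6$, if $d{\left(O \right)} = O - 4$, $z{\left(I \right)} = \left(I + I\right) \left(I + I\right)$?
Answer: $28$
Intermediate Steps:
$z{\left(I \right)} = 4 I^{2}$ ($z{\left(I \right)} = 2 I 2 I = 4 I^{2}$)
$d{\left(O \right)} = -4 + O$
$z{\left(-2 \right)} + d{\left(6 \right)} 6 = 4 \left(-2\right)^{2} + \left(-4 + 6\right) 6 = 4 \cdot 4 + 2 \cdot 6 = 16 + 12 = 28$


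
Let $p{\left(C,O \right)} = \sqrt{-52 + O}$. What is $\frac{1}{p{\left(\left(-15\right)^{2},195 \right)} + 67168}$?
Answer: $\frac{67168}{4511540081} - \frac{\sqrt{143}}{4511540081} \approx 1.4885 \cdot 10^{-5}$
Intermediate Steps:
$\frac{1}{p{\left(\left(-15\right)^{2},195 \right)} + 67168} = \frac{1}{\sqrt{-52 + 195} + 67168} = \frac{1}{\sqrt{143} + 67168} = \frac{1}{67168 + \sqrt{143}}$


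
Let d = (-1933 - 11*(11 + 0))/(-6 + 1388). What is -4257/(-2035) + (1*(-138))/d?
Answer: 18038679/189995 ≈ 94.943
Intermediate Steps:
d = -1027/691 (d = (-1933 - 11*11)/1382 = (-1933 - 121)*(1/1382) = -2054*1/1382 = -1027/691 ≈ -1.4863)
-4257/(-2035) + (1*(-138))/d = -4257/(-2035) + (1*(-138))/(-1027/691) = -4257*(-1/2035) - 138*(-691/1027) = 387/185 + 95358/1027 = 18038679/189995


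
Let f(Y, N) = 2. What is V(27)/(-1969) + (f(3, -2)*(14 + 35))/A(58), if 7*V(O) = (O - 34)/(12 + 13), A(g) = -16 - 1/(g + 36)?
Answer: -12955977/2116675 ≈ -6.1209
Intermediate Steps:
A(g) = -16 - 1/(36 + g)
V(O) = -34/175 + O/175 (V(O) = ((O - 34)/(12 + 13))/7 = ((-34 + O)/25)/7 = ((-34 + O)*(1/25))/7 = (-34/25 + O/25)/7 = -34/175 + O/175)
V(27)/(-1969) + (f(3, -2)*(14 + 35))/A(58) = (-34/175 + (1/175)*27)/(-1969) + (2*(14 + 35))/(((-577 - 16*58)/(36 + 58))) = (-34/175 + 27/175)*(-1/1969) + (2*49)/(((-577 - 928)/94)) = -1/25*(-1/1969) + 98/(((1/94)*(-1505))) = 1/49225 + 98/(-1505/94) = 1/49225 + 98*(-94/1505) = 1/49225 - 1316/215 = -12955977/2116675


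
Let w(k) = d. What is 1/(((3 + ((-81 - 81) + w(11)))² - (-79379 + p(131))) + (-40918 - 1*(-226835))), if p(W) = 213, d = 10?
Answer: 1/287284 ≈ 3.4809e-6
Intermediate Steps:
w(k) = 10
1/(((3 + ((-81 - 81) + w(11)))² - (-79379 + p(131))) + (-40918 - 1*(-226835))) = 1/(((3 + ((-81 - 81) + 10))² - (-79379 + 213)) + (-40918 - 1*(-226835))) = 1/(((3 + (-162 + 10))² - 1*(-79166)) + (-40918 + 226835)) = 1/(((3 - 152)² + 79166) + 185917) = 1/(((-149)² + 79166) + 185917) = 1/((22201 + 79166) + 185917) = 1/(101367 + 185917) = 1/287284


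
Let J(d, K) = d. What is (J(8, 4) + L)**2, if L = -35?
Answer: 729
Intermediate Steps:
(J(8, 4) + L)**2 = (8 - 35)**2 = (-27)**2 = 729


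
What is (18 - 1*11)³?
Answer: 343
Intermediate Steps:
(18 - 1*11)³ = (18 - 11)³ = 7³ = 343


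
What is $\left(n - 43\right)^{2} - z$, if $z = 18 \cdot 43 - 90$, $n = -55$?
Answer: $8920$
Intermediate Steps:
$z = 684$ ($z = 774 - 90 = 684$)
$\left(n - 43\right)^{2} - z = \left(-55 - 43\right)^{2} - 684 = \left(-98\right)^{2} - 684 = 9604 - 684 = 8920$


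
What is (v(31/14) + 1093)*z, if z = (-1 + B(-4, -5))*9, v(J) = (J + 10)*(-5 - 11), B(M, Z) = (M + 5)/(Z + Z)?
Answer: -622017/70 ≈ -8886.0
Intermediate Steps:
B(M, Z) = (5 + M)/(2*Z) (B(M, Z) = (5 + M)/((2*Z)) = (5 + M)*(1/(2*Z)) = (5 + M)/(2*Z))
v(J) = -160 - 16*J (v(J) = (10 + J)*(-16) = -160 - 16*J)
z = -99/10 (z = (-1 + (½)*(5 - 4)/(-5))*9 = (-1 + (½)*(-⅕)*1)*9 = (-1 - ⅒)*9 = -11/10*9 = -99/10 ≈ -9.9000)
(v(31/14) + 1093)*z = ((-160 - 496/14) + 1093)*(-99/10) = ((-160 - 16*31/14) + 1093)*(-99/10) = ((-160 - 248/7) + 1093)*(-99/10) = (-1368/7 + 1093)*(-99/10) = (6283/7)*(-99/10) = -622017/70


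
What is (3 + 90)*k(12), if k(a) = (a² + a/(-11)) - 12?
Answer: 133920/11 ≈ 12175.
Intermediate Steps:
k(a) = -12 + a² - a/11 (k(a) = (a² - a/11) - 12 = -12 + a² - a/11)
(3 + 90)*k(12) = (3 + 90)*(-12 + 12² - 1/11*12) = 93*(-12 + 144 - 12/11) = 93*(1440/11) = 133920/11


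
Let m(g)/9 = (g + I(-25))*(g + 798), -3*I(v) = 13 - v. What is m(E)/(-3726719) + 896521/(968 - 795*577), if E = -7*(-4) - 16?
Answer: -3338857194179/1705894442093 ≈ -1.9572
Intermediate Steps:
I(v) = -13/3 + v/3 (I(v) = -(13 - v)/3 = -13/3 + v/3)
E = 12 (E = 28 - 16 = 12)
m(g) = 9*(798 + g)*(-38/3 + g) (m(g) = 9*((g + (-13/3 + (⅓)*(-25)))*(g + 798)) = 9*((g + (-13/3 - 25/3))*(798 + g)) = 9*((g - 38/3)*(798 + g)) = 9*((-38/3 + g)*(798 + g)) = 9*((798 + g)*(-38/3 + g)) = 9*(798 + g)*(-38/3 + g))
m(E)/(-3726719) + 896521/(968 - 795*577) = (-90972 + 9*12² + 7068*12)/(-3726719) + 896521/(968 - 795*577) = (-90972 + 9*144 + 84816)*(-1/3726719) + 896521/(968 - 458715) = (-90972 + 1296 + 84816)*(-1/3726719) + 896521/(-457747) = -4860*(-1/3726719) + 896521*(-1/457747) = 4860/3726719 - 896521/457747 = -3338857194179/1705894442093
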